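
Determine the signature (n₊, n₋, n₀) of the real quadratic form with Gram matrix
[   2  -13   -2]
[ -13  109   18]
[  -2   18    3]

step 0: pivot 2 → sign +
step 1: pivot 49/2 → sign +
step 2: pivot -1/49 → sign −
signature = (2, 1, 0)

Answer: (2, 1, 0)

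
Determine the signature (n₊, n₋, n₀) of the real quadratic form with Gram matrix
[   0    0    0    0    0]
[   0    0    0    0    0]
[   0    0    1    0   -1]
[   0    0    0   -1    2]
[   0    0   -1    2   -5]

step 0: pivot 1 → sign +
step 1: pivot -1 → sign −
step 2: pivot -2 → sign −
step 3: row/col 3 already zero → sign 0
step 4: row/col 4 already zero → sign 0
signature = (1, 2, 2)

Answer: (1, 2, 2)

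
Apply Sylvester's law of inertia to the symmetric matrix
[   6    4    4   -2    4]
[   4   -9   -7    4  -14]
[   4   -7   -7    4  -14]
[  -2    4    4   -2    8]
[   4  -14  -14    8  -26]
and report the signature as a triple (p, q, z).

Answer: (2, 2, 1)

Derivation:
step 0: pivot 6 → sign +
step 1: pivot -35/3 → sign −
step 2: pivot -58/35 → sign −
step 3: pivot 8/29 → sign +
step 4: row/col 4 already zero → sign 0
signature = (2, 2, 1)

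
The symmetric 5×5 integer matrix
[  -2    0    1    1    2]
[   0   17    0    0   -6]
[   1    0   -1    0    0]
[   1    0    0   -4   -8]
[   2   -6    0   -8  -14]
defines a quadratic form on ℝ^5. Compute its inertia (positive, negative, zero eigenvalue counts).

Answer: (1, 4, 0)

Derivation:
step 0: pivot -2 → sign −
step 1: pivot 17 → sign +
step 2: pivot -1/2 → sign −
step 3: pivot -3 → sign −
step 4: pivot -2/17 → sign −
signature = (1, 4, 0)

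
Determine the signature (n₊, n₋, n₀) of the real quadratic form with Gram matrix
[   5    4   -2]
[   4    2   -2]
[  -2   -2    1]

step 0: pivot 5 → sign +
step 1: pivot -6/5 → sign −
step 2: pivot 1/3 → sign +
signature = (2, 1, 0)

Answer: (2, 1, 0)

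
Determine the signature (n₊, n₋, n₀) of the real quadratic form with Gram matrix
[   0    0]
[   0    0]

step 0: row/col 0 already zero → sign 0
step 1: row/col 1 already zero → sign 0
signature = (0, 0, 2)

Answer: (0, 0, 2)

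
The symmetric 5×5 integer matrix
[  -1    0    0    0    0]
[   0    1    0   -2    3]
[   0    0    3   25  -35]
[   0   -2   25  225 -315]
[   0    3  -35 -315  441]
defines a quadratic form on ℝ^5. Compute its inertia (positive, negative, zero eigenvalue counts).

step 0: pivot -1 → sign −
step 1: pivot 1 → sign +
step 2: pivot 3 → sign +
step 3: pivot 38/3 → sign +
step 4: pivot -1/19 → sign −
signature = (3, 2, 0)

Answer: (3, 2, 0)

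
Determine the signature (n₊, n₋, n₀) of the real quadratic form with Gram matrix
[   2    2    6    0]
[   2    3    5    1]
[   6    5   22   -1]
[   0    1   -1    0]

step 0: pivot 2 → sign +
step 1: pivot 1 → sign +
step 2: pivot 3 → sign +
step 3: pivot -1 → sign −
signature = (3, 1, 0)

Answer: (3, 1, 0)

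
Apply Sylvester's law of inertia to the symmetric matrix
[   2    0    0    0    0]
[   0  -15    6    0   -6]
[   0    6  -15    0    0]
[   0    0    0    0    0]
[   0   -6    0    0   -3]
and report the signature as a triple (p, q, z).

step 0: pivot 2 → sign +
step 1: pivot -15 → sign −
step 2: pivot -63/5 → sign −
step 3: pivot -1/7 → sign −
step 4: row/col 4 already zero → sign 0
signature = (1, 3, 1)

Answer: (1, 3, 1)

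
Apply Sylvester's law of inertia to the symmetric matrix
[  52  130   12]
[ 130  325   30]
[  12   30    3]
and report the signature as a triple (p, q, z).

Answer: (2, 0, 1)

Derivation:
step 0: pivot 52 → sign +
step 1: pivot 3/13 → sign +
step 2: row/col 2 already zero → sign 0
signature = (2, 0, 1)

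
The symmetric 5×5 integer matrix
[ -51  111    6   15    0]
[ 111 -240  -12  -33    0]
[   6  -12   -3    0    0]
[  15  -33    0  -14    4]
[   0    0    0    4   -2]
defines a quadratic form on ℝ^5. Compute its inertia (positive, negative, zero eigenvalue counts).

step 0: pivot -51 → sign −
step 1: pivot 27/17 → sign +
step 2: pivot -3 → sign −
step 3: pivot -25/3 → sign −
step 4: pivot -2/25 → sign −
signature = (1, 4, 0)

Answer: (1, 4, 0)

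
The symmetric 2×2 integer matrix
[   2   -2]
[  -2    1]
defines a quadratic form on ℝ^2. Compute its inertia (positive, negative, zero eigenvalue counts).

step 0: pivot 2 → sign +
step 1: pivot -1 → sign −
signature = (1, 1, 0)

Answer: (1, 1, 0)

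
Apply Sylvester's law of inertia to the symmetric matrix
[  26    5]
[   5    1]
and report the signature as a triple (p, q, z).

step 0: pivot 26 → sign +
step 1: pivot 1/26 → sign +
signature = (2, 0, 0)

Answer: (2, 0, 0)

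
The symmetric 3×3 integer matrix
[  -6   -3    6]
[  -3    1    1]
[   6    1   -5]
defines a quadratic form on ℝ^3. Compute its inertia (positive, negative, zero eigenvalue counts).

Answer: (1, 2, 0)

Derivation:
step 0: pivot -6 → sign −
step 1: pivot 5/2 → sign +
step 2: pivot -3/5 → sign −
signature = (1, 2, 0)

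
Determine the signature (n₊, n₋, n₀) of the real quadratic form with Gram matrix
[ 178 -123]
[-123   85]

step 0: pivot 178 → sign +
step 1: pivot 1/178 → sign +
signature = (2, 0, 0)

Answer: (2, 0, 0)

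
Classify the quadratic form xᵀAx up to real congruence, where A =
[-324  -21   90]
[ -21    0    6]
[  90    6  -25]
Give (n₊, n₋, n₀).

step 0: pivot -324 → sign −
step 1: pivot 49/36 → sign +
step 2: pivot -1/49 → sign −
signature = (1, 2, 0)

Answer: (1, 2, 0)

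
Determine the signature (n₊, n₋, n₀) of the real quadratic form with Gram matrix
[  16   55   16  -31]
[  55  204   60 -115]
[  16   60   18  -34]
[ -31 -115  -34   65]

step 0: pivot 16 → sign +
step 1: pivot 239/16 → sign +
step 2: pivot 78/239 → sign +
step 3: pivot 1/13 → sign +
signature = (4, 0, 0)

Answer: (4, 0, 0)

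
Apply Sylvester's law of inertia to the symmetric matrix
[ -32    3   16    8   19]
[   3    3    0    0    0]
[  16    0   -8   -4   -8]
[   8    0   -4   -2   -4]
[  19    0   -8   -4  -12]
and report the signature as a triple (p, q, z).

step 0: pivot -32 → sign −
step 1: pivot 105/32 → sign +
step 2: pivot -24/35 → sign −
step 3: pivot -1 → sign −
step 4: row/col 4 already zero → sign 0
signature = (1, 3, 1)

Answer: (1, 3, 1)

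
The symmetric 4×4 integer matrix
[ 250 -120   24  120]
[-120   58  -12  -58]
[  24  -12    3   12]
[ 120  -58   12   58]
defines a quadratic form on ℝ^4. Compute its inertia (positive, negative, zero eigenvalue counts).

step 0: pivot 250 → sign +
step 1: pivot 2/5 → sign +
step 2: pivot 3/25 → sign +
step 3: row/col 3 already zero → sign 0
signature = (3, 0, 1)

Answer: (3, 0, 1)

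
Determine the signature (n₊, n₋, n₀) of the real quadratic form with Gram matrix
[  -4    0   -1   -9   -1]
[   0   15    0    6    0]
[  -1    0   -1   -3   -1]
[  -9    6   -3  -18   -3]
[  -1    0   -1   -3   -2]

step 0: pivot -4 → sign −
step 1: pivot 15 → sign +
step 2: pivot -3/4 → sign −
step 3: pivot 3/5 → sign +
step 4: pivot -1 → sign −
signature = (2, 3, 0)

Answer: (2, 3, 0)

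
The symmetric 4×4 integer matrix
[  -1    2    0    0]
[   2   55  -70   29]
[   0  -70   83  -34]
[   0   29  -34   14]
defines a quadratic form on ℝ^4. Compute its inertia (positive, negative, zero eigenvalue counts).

step 0: pivot -1 → sign −
step 1: pivot 59 → sign +
step 2: pivot -3/59 → sign −
step 3: pivot 3 → sign +
signature = (2, 2, 0)

Answer: (2, 2, 0)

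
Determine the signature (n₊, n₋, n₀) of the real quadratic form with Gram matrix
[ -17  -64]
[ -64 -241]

Answer: (0, 2, 0)

Derivation:
step 0: pivot -17 → sign −
step 1: pivot -1/17 → sign −
signature = (0, 2, 0)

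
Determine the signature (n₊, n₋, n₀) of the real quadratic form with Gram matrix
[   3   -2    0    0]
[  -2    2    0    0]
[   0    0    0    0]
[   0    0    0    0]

Answer: (2, 0, 2)

Derivation:
step 0: pivot 3 → sign +
step 1: pivot 2/3 → sign +
step 2: row/col 2 already zero → sign 0
step 3: row/col 3 already zero → sign 0
signature = (2, 0, 2)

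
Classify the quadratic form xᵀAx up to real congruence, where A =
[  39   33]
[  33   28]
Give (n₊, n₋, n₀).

Answer: (2, 0, 0)

Derivation:
step 0: pivot 39 → sign +
step 1: pivot 1/13 → sign +
signature = (2, 0, 0)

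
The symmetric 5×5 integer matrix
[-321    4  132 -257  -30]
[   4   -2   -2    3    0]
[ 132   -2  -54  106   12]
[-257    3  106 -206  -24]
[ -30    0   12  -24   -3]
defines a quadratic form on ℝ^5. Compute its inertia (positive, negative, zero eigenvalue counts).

step 0: pivot -321 → sign −
step 1: pivot -626/321 → sign −
step 2: pivot 108/313 → sign +
step 3: pivot -7/12 → sign −
step 4: pivot -1/7 → sign −
signature = (1, 4, 0)

Answer: (1, 4, 0)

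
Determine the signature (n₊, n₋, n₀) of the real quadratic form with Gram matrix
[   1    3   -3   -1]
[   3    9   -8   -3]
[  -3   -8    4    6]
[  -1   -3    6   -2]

Answer: (2, 2, 0)

Derivation:
step 0: pivot 1 → sign +
step 1: pivot -5 → sign −
step 2: pivot 1/5 → sign +
step 3: pivot -3 → sign −
signature = (2, 2, 0)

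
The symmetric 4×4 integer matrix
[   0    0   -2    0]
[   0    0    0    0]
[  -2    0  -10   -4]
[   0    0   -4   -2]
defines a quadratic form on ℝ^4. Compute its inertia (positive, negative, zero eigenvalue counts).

Answer: (1, 2, 1)

Derivation:
step 0: pivot -10 → sign −
step 1: pivot 2/5 → sign +
step 2: pivot -2 → sign −
step 3: row/col 3 already zero → sign 0
signature = (1, 2, 1)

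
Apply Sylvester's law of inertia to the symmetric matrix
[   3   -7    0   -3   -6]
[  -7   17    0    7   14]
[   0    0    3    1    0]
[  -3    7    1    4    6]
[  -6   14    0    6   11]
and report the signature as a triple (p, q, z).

Answer: (4, 1, 0)

Derivation:
step 0: pivot 3 → sign +
step 1: pivot 2/3 → sign +
step 2: pivot 3 → sign +
step 3: pivot 2/3 → sign +
step 4: pivot -1 → sign −
signature = (4, 1, 0)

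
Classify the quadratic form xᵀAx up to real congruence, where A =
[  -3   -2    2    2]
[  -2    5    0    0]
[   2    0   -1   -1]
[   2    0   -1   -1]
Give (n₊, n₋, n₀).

step 0: pivot -3 → sign −
step 1: pivot 19/3 → sign +
step 2: pivot 1/19 → sign +
step 3: row/col 3 already zero → sign 0
signature = (2, 1, 1)

Answer: (2, 1, 1)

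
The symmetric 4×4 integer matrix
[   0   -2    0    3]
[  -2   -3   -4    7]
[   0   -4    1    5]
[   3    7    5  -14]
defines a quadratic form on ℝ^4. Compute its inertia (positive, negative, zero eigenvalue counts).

Answer: (2, 2, 0)

Derivation:
step 0: pivot -3 → sign −
step 1: pivot 4/3 → sign +
step 2: pivot 1 → sign +
step 3: pivot -3/4 → sign −
signature = (2, 2, 0)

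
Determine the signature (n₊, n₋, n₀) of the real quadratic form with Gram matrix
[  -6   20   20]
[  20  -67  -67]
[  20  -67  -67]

step 0: pivot -6 → sign −
step 1: pivot -1/3 → sign −
step 2: row/col 2 already zero → sign 0
signature = (0, 2, 1)

Answer: (0, 2, 1)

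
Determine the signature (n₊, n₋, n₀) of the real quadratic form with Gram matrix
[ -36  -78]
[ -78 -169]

step 0: pivot -36 → sign −
step 1: row/col 1 already zero → sign 0
signature = (0, 1, 1)

Answer: (0, 1, 1)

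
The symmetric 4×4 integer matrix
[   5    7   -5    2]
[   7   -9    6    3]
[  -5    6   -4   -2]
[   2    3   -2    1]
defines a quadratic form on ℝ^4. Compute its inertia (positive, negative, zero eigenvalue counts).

Answer: (2, 2, 0)

Derivation:
step 0: pivot 5 → sign +
step 1: pivot -94/5 → sign −
step 2: pivot -1/94 → sign −
step 3: pivot 2 → sign +
signature = (2, 2, 0)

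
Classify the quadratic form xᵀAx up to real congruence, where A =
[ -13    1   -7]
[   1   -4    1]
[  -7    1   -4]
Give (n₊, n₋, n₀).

step 0: pivot -13 → sign −
step 1: pivot -51/13 → sign −
step 2: pivot -3/17 → sign −
signature = (0, 3, 0)

Answer: (0, 3, 0)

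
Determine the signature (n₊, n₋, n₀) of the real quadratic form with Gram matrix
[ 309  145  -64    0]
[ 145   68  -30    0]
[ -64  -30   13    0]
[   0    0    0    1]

Answer: (2, 2, 0)

Derivation:
step 0: pivot 309 → sign +
step 1: pivot -13/309 → sign −
step 2: pivot -3/13 → sign −
step 3: pivot 1 → sign +
signature = (2, 2, 0)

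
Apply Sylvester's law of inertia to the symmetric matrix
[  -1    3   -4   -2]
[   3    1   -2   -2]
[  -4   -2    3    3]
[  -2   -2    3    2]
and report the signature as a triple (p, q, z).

step 0: pivot -1 → sign −
step 1: pivot 10 → sign +
step 2: pivot -3/5 → sign −
step 3: pivot -1/3 → sign −
signature = (1, 3, 0)

Answer: (1, 3, 0)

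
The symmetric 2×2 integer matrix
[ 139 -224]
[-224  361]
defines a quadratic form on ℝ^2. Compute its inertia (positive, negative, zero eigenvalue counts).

Answer: (2, 0, 0)

Derivation:
step 0: pivot 139 → sign +
step 1: pivot 3/139 → sign +
signature = (2, 0, 0)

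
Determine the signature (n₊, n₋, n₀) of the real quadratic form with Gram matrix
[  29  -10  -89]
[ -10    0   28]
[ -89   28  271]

step 0: pivot 29 → sign +
step 1: pivot -100/29 → sign −
step 2: pivot -1/25 → sign −
signature = (1, 2, 0)

Answer: (1, 2, 0)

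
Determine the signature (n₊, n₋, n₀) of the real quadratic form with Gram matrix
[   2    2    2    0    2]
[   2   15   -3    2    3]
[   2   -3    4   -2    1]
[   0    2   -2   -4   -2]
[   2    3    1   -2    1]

step 0: pivot 2 → sign +
step 1: pivot 13 → sign +
step 2: pivot 1/13 → sign +
step 3: pivot -24 → sign −
step 4: row/col 4 already zero → sign 0
signature = (3, 1, 1)

Answer: (3, 1, 1)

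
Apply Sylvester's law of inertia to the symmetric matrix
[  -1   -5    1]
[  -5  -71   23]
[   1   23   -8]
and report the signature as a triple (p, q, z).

Answer: (1, 2, 0)

Derivation:
step 0: pivot -1 → sign −
step 1: pivot -46 → sign −
step 2: pivot 1/23 → sign +
signature = (1, 2, 0)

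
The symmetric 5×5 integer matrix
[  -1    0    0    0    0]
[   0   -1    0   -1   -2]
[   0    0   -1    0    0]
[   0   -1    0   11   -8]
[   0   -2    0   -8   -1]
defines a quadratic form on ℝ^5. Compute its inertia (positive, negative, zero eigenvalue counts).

Answer: (1, 3, 1)

Derivation:
step 0: pivot -1 → sign −
step 1: pivot -1 → sign −
step 2: pivot -1 → sign −
step 3: pivot 12 → sign +
step 4: row/col 4 already zero → sign 0
signature = (1, 3, 1)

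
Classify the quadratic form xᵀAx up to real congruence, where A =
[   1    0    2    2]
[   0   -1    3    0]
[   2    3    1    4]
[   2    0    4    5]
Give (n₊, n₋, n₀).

Answer: (3, 1, 0)

Derivation:
step 0: pivot 1 → sign +
step 1: pivot -1 → sign −
step 2: pivot 6 → sign +
step 3: pivot 1 → sign +
signature = (3, 1, 0)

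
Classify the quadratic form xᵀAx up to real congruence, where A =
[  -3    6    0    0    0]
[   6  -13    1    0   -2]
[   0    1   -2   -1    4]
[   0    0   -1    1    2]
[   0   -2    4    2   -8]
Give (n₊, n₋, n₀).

step 0: pivot -3 → sign −
step 1: pivot -1 → sign −
step 2: pivot -1 → sign −
step 3: pivot 2 → sign +
step 4: row/col 4 already zero → sign 0
signature = (1, 3, 1)

Answer: (1, 3, 1)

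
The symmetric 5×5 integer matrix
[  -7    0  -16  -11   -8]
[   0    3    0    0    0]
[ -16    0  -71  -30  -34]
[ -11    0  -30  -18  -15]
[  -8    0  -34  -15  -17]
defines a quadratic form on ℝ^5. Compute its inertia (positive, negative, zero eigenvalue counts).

Answer: (2, 3, 0)

Derivation:
step 0: pivot -7 → sign −
step 1: pivot 3 → sign +
step 2: pivot -241/7 → sign −
step 3: pivot -7/241 → sign −
step 4: pivot 6/7 → sign +
signature = (2, 3, 0)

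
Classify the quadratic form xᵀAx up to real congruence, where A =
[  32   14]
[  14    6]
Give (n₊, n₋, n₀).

step 0: pivot 32 → sign +
step 1: pivot -1/8 → sign −
signature = (1, 1, 0)

Answer: (1, 1, 0)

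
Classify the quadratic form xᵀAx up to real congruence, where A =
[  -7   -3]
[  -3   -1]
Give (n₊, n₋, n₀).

step 0: pivot -7 → sign −
step 1: pivot 2/7 → sign +
signature = (1, 1, 0)

Answer: (1, 1, 0)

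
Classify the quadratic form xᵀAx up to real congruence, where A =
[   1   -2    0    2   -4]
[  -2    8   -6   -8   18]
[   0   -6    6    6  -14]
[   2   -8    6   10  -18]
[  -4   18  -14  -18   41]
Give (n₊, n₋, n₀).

Answer: (4, 1, 0)

Derivation:
step 0: pivot 1 → sign +
step 1: pivot 4 → sign +
step 2: pivot -3 → sign −
step 3: pivot 2 → sign +
step 4: pivot 1/3 → sign +
signature = (4, 1, 0)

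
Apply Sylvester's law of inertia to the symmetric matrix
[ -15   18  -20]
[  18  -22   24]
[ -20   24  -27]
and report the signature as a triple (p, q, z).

step 0: pivot -15 → sign −
step 1: pivot -2/5 → sign −
step 2: pivot -1/3 → sign −
signature = (0, 3, 0)

Answer: (0, 3, 0)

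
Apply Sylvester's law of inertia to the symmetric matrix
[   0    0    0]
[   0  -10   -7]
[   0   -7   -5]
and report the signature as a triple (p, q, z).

Answer: (0, 2, 1)

Derivation:
step 0: pivot -10 → sign −
step 1: pivot -1/10 → sign −
step 2: row/col 2 already zero → sign 0
signature = (0, 2, 1)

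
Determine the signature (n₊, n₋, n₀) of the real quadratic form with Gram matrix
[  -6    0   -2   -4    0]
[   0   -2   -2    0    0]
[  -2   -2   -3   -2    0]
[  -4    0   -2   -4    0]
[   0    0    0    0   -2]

step 0: pivot -6 → sign −
step 1: pivot -2 → sign −
step 2: pivot -1/3 → sign −
step 3: pivot -2 → sign −
step 4: row/col 4 already zero → sign 0
signature = (0, 4, 1)

Answer: (0, 4, 1)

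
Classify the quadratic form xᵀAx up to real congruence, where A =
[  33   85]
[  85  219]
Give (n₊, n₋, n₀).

step 0: pivot 33 → sign +
step 1: pivot 2/33 → sign +
signature = (2, 0, 0)

Answer: (2, 0, 0)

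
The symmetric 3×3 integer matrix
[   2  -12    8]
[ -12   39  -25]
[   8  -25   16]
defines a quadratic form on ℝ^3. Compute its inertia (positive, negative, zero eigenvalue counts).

step 0: pivot 2 → sign +
step 1: pivot -33 → sign −
step 2: pivot 1/33 → sign +
signature = (2, 1, 0)

Answer: (2, 1, 0)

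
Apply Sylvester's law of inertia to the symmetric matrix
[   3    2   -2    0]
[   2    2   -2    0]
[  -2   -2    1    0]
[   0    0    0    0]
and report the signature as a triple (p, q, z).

step 0: pivot 3 → sign +
step 1: pivot 2/3 → sign +
step 2: pivot -1 → sign −
step 3: row/col 3 already zero → sign 0
signature = (2, 1, 1)

Answer: (2, 1, 1)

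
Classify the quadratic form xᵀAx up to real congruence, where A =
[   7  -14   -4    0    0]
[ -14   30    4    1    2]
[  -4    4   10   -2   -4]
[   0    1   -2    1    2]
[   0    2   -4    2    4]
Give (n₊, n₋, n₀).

Answer: (3, 1, 1)

Derivation:
step 0: pivot 7 → sign +
step 1: pivot 2 → sign +
step 2: pivot -2/7 → sign −
step 3: pivot 1/2 → sign +
step 4: row/col 4 already zero → sign 0
signature = (3, 1, 1)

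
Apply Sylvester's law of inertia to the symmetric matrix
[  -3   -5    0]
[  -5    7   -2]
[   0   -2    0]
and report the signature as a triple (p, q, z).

step 0: pivot -3 → sign −
step 1: pivot 46/3 → sign +
step 2: pivot -6/23 → sign −
signature = (1, 2, 0)

Answer: (1, 2, 0)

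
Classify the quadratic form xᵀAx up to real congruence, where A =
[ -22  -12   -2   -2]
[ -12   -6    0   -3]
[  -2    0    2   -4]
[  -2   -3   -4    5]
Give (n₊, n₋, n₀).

step 0: pivot -22 → sign −
step 1: pivot 6/11 → sign +
step 2: pivot -3/2 → sign −
step 3: row/col 3 already zero → sign 0
signature = (1, 2, 1)

Answer: (1, 2, 1)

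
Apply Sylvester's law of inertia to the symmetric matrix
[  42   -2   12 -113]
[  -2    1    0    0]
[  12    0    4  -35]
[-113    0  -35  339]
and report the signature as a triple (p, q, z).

Answer: (4, 0, 0)

Derivation:
step 0: pivot 42 → sign +
step 1: pivot 19/21 → sign +
step 2: pivot 4/19 → sign +
step 3: pivot 3/4 → sign +
signature = (4, 0, 0)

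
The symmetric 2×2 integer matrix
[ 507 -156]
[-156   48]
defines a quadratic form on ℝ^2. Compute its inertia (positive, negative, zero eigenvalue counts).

Answer: (1, 0, 1)

Derivation:
step 0: pivot 507 → sign +
step 1: row/col 1 already zero → sign 0
signature = (1, 0, 1)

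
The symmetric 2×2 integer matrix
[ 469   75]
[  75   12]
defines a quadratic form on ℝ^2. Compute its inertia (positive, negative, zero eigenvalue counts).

Answer: (2, 0, 0)

Derivation:
step 0: pivot 469 → sign +
step 1: pivot 3/469 → sign +
signature = (2, 0, 0)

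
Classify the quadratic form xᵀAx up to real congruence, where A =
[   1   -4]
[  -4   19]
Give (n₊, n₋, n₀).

Answer: (2, 0, 0)

Derivation:
step 0: pivot 1 → sign +
step 1: pivot 3 → sign +
signature = (2, 0, 0)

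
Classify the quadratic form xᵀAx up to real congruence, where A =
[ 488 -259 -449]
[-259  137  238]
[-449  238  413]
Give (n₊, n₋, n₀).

Answer: (2, 1, 0)

Derivation:
step 0: pivot 488 → sign +
step 1: pivot -225/488 → sign −
step 2: pivot 2/25 → sign +
signature = (2, 1, 0)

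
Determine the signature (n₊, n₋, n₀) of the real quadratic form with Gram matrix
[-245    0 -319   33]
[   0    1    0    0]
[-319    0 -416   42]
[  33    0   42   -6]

Answer: (1, 3, 0)

Derivation:
step 0: pivot -245 → sign −
step 1: pivot 1 → sign +
step 2: pivot -159/245 → sign −
step 3: pivot -6/53 → sign −
signature = (1, 3, 0)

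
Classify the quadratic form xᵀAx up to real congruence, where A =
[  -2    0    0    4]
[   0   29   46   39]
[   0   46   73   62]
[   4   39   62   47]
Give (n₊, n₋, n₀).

Answer: (3, 1, 0)

Derivation:
step 0: pivot -2 → sign −
step 1: pivot 29 → sign +
step 2: pivot 1/29 → sign +
step 3: pivot 2 → sign +
signature = (3, 1, 0)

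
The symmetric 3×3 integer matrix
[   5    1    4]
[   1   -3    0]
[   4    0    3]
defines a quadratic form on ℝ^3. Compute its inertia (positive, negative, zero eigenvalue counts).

step 0: pivot 5 → sign +
step 1: pivot -16/5 → sign −
step 2: row/col 2 already zero → sign 0
signature = (1, 1, 1)

Answer: (1, 1, 1)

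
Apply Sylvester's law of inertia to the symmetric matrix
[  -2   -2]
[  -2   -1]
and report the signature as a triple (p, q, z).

Answer: (1, 1, 0)

Derivation:
step 0: pivot -2 → sign −
step 1: pivot 1 → sign +
signature = (1, 1, 0)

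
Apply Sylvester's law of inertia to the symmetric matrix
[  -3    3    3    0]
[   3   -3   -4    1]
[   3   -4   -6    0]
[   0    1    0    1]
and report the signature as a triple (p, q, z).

Answer: (1, 3, 0)

Derivation:
step 0: pivot -3 → sign −
step 1: pivot -3 → sign −
step 2: pivot 1/3 → sign +
step 3: pivot -2 → sign −
signature = (1, 3, 0)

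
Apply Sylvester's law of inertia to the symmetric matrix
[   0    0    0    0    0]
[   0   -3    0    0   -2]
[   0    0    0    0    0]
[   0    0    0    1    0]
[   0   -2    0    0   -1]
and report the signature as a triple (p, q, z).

step 0: pivot -3 → sign −
step 1: pivot 1 → sign +
step 2: pivot 1/3 → sign +
step 3: row/col 3 already zero → sign 0
step 4: row/col 4 already zero → sign 0
signature = (2, 1, 2)

Answer: (2, 1, 2)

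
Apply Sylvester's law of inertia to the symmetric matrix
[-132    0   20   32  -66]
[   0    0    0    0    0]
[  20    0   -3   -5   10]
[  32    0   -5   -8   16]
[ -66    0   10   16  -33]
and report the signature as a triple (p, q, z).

Answer: (1, 2, 2)

Derivation:
step 0: pivot -132 → sign −
step 1: pivot 1/33 → sign +
step 2: pivot -1 → sign −
step 3: row/col 3 already zero → sign 0
step 4: row/col 4 already zero → sign 0
signature = (1, 2, 2)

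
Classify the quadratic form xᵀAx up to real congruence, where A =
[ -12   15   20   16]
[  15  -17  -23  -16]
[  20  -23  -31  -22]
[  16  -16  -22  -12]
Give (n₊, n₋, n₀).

step 0: pivot -12 → sign −
step 1: pivot 7/4 → sign +
step 2: pivot 1/21 → sign +
step 3: row/col 3 already zero → sign 0
signature = (2, 1, 1)

Answer: (2, 1, 1)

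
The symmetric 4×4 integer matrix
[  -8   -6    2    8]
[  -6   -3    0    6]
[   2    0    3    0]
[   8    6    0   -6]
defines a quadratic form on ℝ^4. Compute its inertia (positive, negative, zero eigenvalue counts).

step 0: pivot -8 → sign −
step 1: pivot 3/2 → sign +
step 2: pivot 2 → sign +
step 3: row/col 3 already zero → sign 0
signature = (2, 1, 1)

Answer: (2, 1, 1)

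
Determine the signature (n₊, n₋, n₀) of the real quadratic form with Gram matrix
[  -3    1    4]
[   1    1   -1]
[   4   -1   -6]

Answer: (1, 2, 0)

Derivation:
step 0: pivot -3 → sign −
step 1: pivot 4/3 → sign +
step 2: pivot -3/4 → sign −
signature = (1, 2, 0)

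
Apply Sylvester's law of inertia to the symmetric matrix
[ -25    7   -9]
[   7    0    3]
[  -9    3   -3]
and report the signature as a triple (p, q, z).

Answer: (2, 1, 0)

Derivation:
step 0: pivot -25 → sign −
step 1: pivot 49/25 → sign +
step 2: pivot 6/49 → sign +
signature = (2, 1, 0)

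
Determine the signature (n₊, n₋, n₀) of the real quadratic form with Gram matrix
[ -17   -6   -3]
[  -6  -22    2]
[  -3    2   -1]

step 0: pivot -17 → sign −
step 1: pivot -338/17 → sign −
step 2: row/col 2 already zero → sign 0
signature = (0, 2, 1)

Answer: (0, 2, 1)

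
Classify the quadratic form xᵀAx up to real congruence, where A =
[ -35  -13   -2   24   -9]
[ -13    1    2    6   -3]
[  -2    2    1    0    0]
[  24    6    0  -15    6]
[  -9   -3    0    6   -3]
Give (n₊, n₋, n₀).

step 0: pivot -35 → sign −
step 1: pivot 204/35 → sign +
step 2: pivot -3/17 → sign −
step 3: row/col 3 already zero → sign 0
step 4: row/col 4 already zero → sign 0
signature = (1, 2, 2)

Answer: (1, 2, 2)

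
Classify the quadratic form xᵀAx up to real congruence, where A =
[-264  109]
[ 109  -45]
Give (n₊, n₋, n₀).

Answer: (1, 1, 0)

Derivation:
step 0: pivot -264 → sign −
step 1: pivot 1/264 → sign +
signature = (1, 1, 0)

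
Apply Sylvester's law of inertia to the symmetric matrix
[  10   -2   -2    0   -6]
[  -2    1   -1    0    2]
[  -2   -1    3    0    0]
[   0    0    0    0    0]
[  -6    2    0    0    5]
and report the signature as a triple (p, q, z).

Answer: (3, 1, 1)

Derivation:
step 0: pivot 10 → sign +
step 1: pivot 3/5 → sign +
step 2: pivot -2/3 → sign −
step 3: pivot 1 → sign +
step 4: row/col 4 already zero → sign 0
signature = (3, 1, 1)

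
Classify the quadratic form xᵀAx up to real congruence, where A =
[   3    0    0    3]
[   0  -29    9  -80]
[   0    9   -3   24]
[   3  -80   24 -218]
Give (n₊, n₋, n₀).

step 0: pivot 3 → sign +
step 1: pivot -29 → sign −
step 2: pivot -6/29 → sign −
step 3: pivot 3 → sign +
signature = (2, 2, 0)

Answer: (2, 2, 0)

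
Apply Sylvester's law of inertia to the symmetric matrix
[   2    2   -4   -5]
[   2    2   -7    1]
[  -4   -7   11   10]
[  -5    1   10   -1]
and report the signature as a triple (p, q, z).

Answer: (2, 2, 0)

Derivation:
step 0: pivot 2 → sign +
step 1: pivot 3 → sign +
step 2: pivot -3 → sign −
step 3: pivot -3/2 → sign −
signature = (2, 2, 0)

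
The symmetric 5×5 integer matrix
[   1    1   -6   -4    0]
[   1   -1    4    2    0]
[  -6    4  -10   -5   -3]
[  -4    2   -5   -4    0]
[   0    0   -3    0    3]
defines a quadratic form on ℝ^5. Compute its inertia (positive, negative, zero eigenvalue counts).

Answer: (3, 2, 0)

Derivation:
step 0: pivot 1 → sign +
step 1: pivot -2 → sign −
step 2: pivot 4 → sign +
step 3: pivot -9/4 → sign −
step 4: pivot 1 → sign +
signature = (3, 2, 0)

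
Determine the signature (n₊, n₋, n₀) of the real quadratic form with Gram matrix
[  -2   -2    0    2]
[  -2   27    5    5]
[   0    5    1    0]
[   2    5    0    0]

Answer: (2, 2, 0)

Derivation:
step 0: pivot -2 → sign −
step 1: pivot 29 → sign +
step 2: pivot 4/29 → sign +
step 3: pivot -1/4 → sign −
signature = (2, 2, 0)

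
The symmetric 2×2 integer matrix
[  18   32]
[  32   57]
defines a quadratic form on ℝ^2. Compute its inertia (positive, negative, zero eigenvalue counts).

Answer: (2, 0, 0)

Derivation:
step 0: pivot 18 → sign +
step 1: pivot 1/9 → sign +
signature = (2, 0, 0)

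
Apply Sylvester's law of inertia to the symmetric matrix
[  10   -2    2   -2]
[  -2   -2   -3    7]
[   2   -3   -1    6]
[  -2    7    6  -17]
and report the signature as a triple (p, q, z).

Answer: (3, 1, 0)

Derivation:
step 0: pivot 10 → sign +
step 1: pivot -12/5 → sign −
step 2: pivot 17/12 → sign +
step 3: pivot 6/17 → sign +
signature = (3, 1, 0)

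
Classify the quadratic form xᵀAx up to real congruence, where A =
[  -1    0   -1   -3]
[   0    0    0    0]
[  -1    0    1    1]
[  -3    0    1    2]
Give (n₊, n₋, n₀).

step 0: pivot -1 → sign −
step 1: pivot 2 → sign +
step 2: pivot 3 → sign +
step 3: row/col 3 already zero → sign 0
signature = (2, 1, 1)

Answer: (2, 1, 1)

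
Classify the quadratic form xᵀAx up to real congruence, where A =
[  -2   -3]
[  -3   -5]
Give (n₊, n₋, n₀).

Answer: (0, 2, 0)

Derivation:
step 0: pivot -2 → sign −
step 1: pivot -1/2 → sign −
signature = (0, 2, 0)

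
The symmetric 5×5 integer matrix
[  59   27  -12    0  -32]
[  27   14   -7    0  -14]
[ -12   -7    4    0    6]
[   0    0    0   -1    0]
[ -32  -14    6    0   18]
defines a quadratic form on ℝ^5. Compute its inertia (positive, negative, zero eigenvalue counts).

step 0: pivot 59 → sign +
step 1: pivot 97/59 → sign +
step 2: pivot 17/97 → sign +
step 3: pivot -1 → sign −
step 4: pivot 6/17 → sign +
signature = (4, 1, 0)

Answer: (4, 1, 0)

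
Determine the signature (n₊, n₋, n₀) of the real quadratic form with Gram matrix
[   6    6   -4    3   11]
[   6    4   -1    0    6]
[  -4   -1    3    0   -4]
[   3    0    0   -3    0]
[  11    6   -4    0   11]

Answer: (2, 3, 0)

Derivation:
step 0: pivot 6 → sign +
step 1: pivot -2 → sign −
step 2: pivot 29/6 → sign +
step 3: pivot -75/58 → sign −
step 4: pivot -6/25 → sign −
signature = (2, 3, 0)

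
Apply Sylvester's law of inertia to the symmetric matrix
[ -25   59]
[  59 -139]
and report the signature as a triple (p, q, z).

Answer: (1, 1, 0)

Derivation:
step 0: pivot -25 → sign −
step 1: pivot 6/25 → sign +
signature = (1, 1, 0)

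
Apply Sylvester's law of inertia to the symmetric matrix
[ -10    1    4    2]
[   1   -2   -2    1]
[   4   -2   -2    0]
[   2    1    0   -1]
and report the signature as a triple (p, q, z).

step 0: pivot -10 → sign −
step 1: pivot -19/10 → sign −
step 2: pivot 18/19 → sign +
step 3: pivot 1/9 → sign +
signature = (2, 2, 0)

Answer: (2, 2, 0)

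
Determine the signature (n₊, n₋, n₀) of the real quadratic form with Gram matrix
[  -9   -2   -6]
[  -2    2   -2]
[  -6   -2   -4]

step 0: pivot -9 → sign −
step 1: pivot 22/9 → sign +
step 2: pivot -2/11 → sign −
signature = (1, 2, 0)

Answer: (1, 2, 0)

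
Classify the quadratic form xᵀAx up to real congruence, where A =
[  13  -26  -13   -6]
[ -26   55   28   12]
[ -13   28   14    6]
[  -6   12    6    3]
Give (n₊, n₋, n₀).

Answer: (3, 1, 0)

Derivation:
step 0: pivot 13 → sign +
step 1: pivot 3 → sign +
step 2: pivot -1/3 → sign −
step 3: pivot 3/13 → sign +
signature = (3, 1, 0)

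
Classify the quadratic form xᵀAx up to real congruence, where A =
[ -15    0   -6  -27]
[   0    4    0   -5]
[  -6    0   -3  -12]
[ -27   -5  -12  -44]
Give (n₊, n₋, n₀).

Answer: (2, 2, 0)

Derivation:
step 0: pivot -15 → sign −
step 1: pivot 4 → sign +
step 2: pivot -3/5 → sign −
step 3: pivot 3/4 → sign +
signature = (2, 2, 0)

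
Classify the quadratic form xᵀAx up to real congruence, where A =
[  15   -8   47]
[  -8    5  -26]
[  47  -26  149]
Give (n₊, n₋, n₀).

Answer: (3, 0, 0)

Derivation:
step 0: pivot 15 → sign +
step 1: pivot 11/15 → sign +
step 2: pivot 6/11 → sign +
signature = (3, 0, 0)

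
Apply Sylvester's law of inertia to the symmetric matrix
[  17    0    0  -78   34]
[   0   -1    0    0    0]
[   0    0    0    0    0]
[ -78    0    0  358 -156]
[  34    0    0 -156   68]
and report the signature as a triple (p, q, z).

Answer: (2, 1, 2)

Derivation:
step 0: pivot 17 → sign +
step 1: pivot -1 → sign −
step 2: pivot 2/17 → sign +
step 3: row/col 3 already zero → sign 0
step 4: row/col 4 already zero → sign 0
signature = (2, 1, 2)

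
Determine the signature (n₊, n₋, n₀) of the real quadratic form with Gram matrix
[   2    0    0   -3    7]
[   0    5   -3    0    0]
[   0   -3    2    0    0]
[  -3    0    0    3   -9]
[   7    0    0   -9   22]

Answer: (3, 2, 0)

Derivation:
step 0: pivot 2 → sign +
step 1: pivot 5 → sign +
step 2: pivot 1/5 → sign +
step 3: pivot -3/2 → sign −
step 4: pivot -1 → sign −
signature = (3, 2, 0)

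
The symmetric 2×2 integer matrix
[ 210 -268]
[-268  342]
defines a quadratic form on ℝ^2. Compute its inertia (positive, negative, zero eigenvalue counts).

Answer: (1, 1, 0)

Derivation:
step 0: pivot 210 → sign +
step 1: pivot -2/105 → sign −
signature = (1, 1, 0)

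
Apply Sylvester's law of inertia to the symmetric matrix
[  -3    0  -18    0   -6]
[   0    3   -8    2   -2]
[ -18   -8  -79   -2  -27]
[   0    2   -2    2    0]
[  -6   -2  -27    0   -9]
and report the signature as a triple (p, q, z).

step 0: pivot -3 → sign −
step 1: pivot 3 → sign +
step 2: pivot 23/3 → sign +
step 3: pivot -18/23 → sign −
step 4: row/col 4 already zero → sign 0
signature = (2, 2, 1)

Answer: (2, 2, 1)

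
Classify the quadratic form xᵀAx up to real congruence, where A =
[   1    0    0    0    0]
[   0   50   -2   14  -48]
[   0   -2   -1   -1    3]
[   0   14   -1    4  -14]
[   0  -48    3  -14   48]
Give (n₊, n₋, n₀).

step 0: pivot 1 → sign +
step 1: pivot 50 → sign +
step 2: pivot -27/25 → sign −
step 3: pivot 7/27 → sign +
step 4: pivot -6/7 → sign −
signature = (3, 2, 0)

Answer: (3, 2, 0)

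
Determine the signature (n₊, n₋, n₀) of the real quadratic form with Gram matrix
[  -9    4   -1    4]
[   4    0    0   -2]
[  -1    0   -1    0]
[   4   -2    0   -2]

Answer: (1, 2, 1)

Derivation:
step 0: pivot -9 → sign −
step 1: pivot 16/9 → sign +
step 2: pivot -1 → sign −
step 3: row/col 3 already zero → sign 0
signature = (1, 2, 1)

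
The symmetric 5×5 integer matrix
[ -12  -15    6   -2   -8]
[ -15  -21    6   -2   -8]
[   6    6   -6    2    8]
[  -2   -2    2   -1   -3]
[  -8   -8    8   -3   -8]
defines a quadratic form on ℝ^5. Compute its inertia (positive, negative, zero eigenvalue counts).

step 0: pivot -12 → sign −
step 1: pivot -9/4 → sign −
step 2: pivot -2 → sign −
step 3: pivot -1/3 → sign −
step 4: pivot 3 → sign +
signature = (1, 4, 0)

Answer: (1, 4, 0)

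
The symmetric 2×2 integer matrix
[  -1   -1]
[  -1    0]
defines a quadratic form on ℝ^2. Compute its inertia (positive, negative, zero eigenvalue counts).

step 0: pivot -1 → sign −
step 1: pivot 1 → sign +
signature = (1, 1, 0)

Answer: (1, 1, 0)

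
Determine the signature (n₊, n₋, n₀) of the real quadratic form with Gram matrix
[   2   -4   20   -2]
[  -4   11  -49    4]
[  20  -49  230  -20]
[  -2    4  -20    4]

step 0: pivot 2 → sign +
step 1: pivot 3 → sign +
step 2: pivot 3 → sign +
step 3: pivot 2 → sign +
signature = (4, 0, 0)

Answer: (4, 0, 0)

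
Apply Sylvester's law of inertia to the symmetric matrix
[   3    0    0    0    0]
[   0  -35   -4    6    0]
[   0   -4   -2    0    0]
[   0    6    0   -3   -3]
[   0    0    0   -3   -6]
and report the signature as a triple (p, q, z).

step 0: pivot 3 → sign +
step 1: pivot -35 → sign −
step 2: pivot -54/35 → sign −
step 3: pivot -5/3 → sign −
step 4: pivot -3/5 → sign −
signature = (1, 4, 0)

Answer: (1, 4, 0)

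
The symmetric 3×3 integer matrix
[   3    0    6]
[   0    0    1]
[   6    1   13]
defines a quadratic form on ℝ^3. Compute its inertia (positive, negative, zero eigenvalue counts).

step 0: pivot 3 → sign +
step 1: pivot 1 → sign +
step 2: pivot -1 → sign −
signature = (2, 1, 0)

Answer: (2, 1, 0)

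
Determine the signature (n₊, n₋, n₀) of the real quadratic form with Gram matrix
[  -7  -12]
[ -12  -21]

step 0: pivot -7 → sign −
step 1: pivot -3/7 → sign −
signature = (0, 2, 0)

Answer: (0, 2, 0)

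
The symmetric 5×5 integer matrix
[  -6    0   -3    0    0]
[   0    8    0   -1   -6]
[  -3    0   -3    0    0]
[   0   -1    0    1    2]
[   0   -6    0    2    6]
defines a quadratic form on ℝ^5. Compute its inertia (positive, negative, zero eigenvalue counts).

step 0: pivot -6 → sign −
step 1: pivot 8 → sign +
step 2: pivot -3/2 → sign −
step 3: pivot 7/8 → sign +
step 4: pivot -2/7 → sign −
signature = (2, 3, 0)

Answer: (2, 3, 0)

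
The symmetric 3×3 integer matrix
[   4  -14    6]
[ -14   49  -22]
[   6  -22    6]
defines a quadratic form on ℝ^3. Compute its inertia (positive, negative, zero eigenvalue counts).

Answer: (2, 1, 0)

Derivation:
step 0: pivot 4 → sign +
step 1: pivot -3 → sign −
step 2: pivot 1/3 → sign +
signature = (2, 1, 0)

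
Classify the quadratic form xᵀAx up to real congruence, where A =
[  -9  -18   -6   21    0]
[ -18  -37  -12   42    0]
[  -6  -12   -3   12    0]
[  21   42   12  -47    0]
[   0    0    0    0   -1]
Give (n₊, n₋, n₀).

step 0: pivot -9 → sign −
step 1: pivot -1 → sign −
step 2: pivot 1 → sign +
step 3: pivot -2 → sign −
step 4: pivot -1 → sign −
signature = (1, 4, 0)

Answer: (1, 4, 0)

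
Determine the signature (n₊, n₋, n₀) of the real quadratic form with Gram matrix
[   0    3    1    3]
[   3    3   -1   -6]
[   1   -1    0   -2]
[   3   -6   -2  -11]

Answer: (2, 1, 1)

Derivation:
step 0: pivot 3 → sign +
step 1: pivot -3 → sign −
step 2: pivot 1 → sign +
step 3: row/col 3 already zero → sign 0
signature = (2, 1, 1)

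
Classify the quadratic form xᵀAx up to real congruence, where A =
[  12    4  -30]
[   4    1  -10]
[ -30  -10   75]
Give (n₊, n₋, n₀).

step 0: pivot 12 → sign +
step 1: pivot -1/3 → sign −
step 2: row/col 2 already zero → sign 0
signature = (1, 1, 1)

Answer: (1, 1, 1)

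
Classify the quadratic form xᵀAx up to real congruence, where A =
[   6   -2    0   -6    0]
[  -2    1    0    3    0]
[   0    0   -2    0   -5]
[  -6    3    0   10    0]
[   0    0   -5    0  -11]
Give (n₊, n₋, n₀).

Answer: (4, 1, 0)

Derivation:
step 0: pivot 6 → sign +
step 1: pivot 1/3 → sign +
step 2: pivot -2 → sign −
step 3: pivot 1 → sign +
step 4: pivot 3/2 → sign +
signature = (4, 1, 0)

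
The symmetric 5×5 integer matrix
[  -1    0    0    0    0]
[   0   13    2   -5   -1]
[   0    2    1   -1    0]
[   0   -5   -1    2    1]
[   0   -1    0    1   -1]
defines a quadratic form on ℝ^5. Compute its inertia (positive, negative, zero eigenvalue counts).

step 0: pivot -1 → sign −
step 1: pivot 13 → sign +
step 2: pivot 9/13 → sign +
step 3: pivot -10/9 → sign −
step 4: pivot 2/5 → sign +
signature = (3, 2, 0)

Answer: (3, 2, 0)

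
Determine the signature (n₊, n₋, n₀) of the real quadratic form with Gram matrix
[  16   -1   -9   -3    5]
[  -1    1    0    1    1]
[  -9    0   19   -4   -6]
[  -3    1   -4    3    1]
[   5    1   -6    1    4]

Answer: (4, 1, 0)

Derivation:
step 0: pivot 16 → sign +
step 1: pivot 15/16 → sign +
step 2: pivot 68/5 → sign +
step 3: pivot -13/51 → sign −
step 4: pivot 3/13 → sign +
signature = (4, 1, 0)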